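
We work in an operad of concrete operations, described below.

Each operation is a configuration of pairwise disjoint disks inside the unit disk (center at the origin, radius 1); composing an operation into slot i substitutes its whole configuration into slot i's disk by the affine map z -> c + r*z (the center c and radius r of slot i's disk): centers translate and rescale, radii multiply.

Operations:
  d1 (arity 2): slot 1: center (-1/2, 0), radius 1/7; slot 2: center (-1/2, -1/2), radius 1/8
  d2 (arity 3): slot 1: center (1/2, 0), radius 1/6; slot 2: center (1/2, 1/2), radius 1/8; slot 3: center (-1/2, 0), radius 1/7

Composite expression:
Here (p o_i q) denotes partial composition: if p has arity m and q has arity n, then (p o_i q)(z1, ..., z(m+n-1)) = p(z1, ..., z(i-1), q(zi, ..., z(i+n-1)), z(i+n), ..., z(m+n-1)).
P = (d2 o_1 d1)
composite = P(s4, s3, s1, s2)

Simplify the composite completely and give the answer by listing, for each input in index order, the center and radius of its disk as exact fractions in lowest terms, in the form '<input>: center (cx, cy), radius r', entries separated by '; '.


Below d2, radii multiply path by path; the s-disk centers shift.
input s4: applying the 2 nested substitutions gives center (5/12, 0), radius 1/42
input s3: applying the 2 nested substitutions gives center (5/12, -1/12), radius 1/48
input s1: applying the 1 nested substitution gives center (1/2, 1/2), radius 1/8
input s2: applying the 1 nested substitution gives center (-1/2, 0), radius 1/7

s1: center (1/2, 1/2), radius 1/8; s2: center (-1/2, 0), radius 1/7; s3: center (5/12, -1/12), radius 1/48; s4: center (5/12, 0), radius 1/42


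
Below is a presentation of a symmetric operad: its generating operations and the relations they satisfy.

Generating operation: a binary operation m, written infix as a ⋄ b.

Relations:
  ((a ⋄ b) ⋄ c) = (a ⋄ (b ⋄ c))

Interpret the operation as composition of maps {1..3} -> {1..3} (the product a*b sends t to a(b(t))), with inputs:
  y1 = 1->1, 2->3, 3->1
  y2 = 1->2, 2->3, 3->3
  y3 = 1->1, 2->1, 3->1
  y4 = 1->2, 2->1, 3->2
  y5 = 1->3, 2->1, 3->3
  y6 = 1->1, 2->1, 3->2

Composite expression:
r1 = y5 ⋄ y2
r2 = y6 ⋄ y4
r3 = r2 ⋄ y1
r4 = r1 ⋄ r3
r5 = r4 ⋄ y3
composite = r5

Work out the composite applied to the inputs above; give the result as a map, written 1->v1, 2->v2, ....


(y5 ⋄ y2) = 1->1, 2->3, 3->3
(y6 ⋄ y4) = 1->1, 2->1, 3->1
((y6 ⋄ y4) ⋄ y1) = 1->1, 2->1, 3->1
((y5 ⋄ y2) ⋄ ((y6 ⋄ y4) ⋄ y1)) = 1->1, 2->1, 3->1
(((y5 ⋄ y2) ⋄ ((y6 ⋄ y4) ⋄ y1)) ⋄ y3) = 1->1, 2->1, 3->1

1->1, 2->1, 3->1


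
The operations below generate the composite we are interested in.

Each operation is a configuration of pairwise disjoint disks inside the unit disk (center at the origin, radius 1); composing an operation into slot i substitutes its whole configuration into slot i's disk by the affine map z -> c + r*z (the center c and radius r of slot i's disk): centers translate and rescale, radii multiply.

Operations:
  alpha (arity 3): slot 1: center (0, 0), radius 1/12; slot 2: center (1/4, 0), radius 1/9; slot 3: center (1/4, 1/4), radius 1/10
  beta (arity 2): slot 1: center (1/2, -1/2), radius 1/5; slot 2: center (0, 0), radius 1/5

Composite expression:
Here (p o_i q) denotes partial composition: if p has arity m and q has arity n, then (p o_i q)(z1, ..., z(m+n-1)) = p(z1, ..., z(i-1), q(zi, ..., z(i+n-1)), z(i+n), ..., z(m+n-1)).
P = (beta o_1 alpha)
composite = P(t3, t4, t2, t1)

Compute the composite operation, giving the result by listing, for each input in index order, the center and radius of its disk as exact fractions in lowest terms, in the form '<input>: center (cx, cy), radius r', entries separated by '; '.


t1: center (0, 0), radius 1/5; t2: center (11/20, -9/20), radius 1/50; t3: center (1/2, -1/2), radius 1/60; t4: center (11/20, -1/2), radius 1/45

Below beta, radii multiply path by path; the t-disk centers shift.
t3 passes through 2 substitutions, ending at center (1/2, -1/2), radius 1/60
t4 passes through 2 substitutions, ending at center (11/20, -1/2), radius 1/45
t2 passes through 2 substitutions, ending at center (11/20, -9/20), radius 1/50
t1 passes through 1 substitution, ending at center (0, 0), radius 1/5


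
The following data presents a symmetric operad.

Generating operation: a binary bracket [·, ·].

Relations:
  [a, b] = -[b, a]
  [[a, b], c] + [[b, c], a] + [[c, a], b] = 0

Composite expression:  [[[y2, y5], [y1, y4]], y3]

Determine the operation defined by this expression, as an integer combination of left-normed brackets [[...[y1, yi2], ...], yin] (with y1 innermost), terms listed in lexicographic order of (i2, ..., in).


In the tensor algebra, words opening y1 carry the y1-anchored form.
Composite bracket: [[[y2, y5], [y1, y4]], y3]
The bracket unfolds into 16 signed words via [a, b] = ab - ba (2^4 = 16).
Collect the words opening with y1:
  the word y1y4y2y5y3 carries sign -1 and contributes -[[[[y1, y4], y2], y5], y3]
  the word y1y4y5y2y3 carries sign +1 and contributes +[[[[y1, y4], y5], y2], y3]

-[[[[y1, y4], y2], y5], y3] + [[[[y1, y4], y5], y2], y3]


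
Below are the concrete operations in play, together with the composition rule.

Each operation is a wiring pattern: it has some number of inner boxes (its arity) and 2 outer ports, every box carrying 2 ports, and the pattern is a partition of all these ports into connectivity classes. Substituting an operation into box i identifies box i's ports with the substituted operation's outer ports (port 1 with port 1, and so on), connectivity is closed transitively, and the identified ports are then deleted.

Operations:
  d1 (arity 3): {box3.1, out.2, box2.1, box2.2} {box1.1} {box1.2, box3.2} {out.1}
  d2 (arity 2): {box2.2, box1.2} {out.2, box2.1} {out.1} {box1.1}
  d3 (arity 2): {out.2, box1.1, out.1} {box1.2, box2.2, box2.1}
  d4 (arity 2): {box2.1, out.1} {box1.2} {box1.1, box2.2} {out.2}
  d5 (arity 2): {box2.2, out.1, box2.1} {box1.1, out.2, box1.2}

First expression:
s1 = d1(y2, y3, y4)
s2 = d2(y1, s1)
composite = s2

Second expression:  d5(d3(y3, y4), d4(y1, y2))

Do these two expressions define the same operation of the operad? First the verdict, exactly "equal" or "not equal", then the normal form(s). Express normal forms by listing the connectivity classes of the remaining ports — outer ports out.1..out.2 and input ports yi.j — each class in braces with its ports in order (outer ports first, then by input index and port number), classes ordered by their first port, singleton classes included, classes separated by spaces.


The first composite normalizes to {out.1} {out.2} {y1.1} {y1.2, y3.1, y3.2, y4.1} {y2.1} {y2.2, y4.2}
The second composite normalizes to {out.1, y2.1} {out.2, y3.1} {y1.1, y2.2} {y1.2} {y3.2, y4.1, y4.2}
Distinct normal forms: not equal.

not equal; the first gives {out.1} {out.2} {y1.1} {y1.2, y3.1, y3.2, y4.1} {y2.1} {y2.2, y4.2} and the second {out.1, y2.1} {out.2, y3.1} {y1.1, y2.2} {y1.2} {y3.2, y4.1, y4.2}


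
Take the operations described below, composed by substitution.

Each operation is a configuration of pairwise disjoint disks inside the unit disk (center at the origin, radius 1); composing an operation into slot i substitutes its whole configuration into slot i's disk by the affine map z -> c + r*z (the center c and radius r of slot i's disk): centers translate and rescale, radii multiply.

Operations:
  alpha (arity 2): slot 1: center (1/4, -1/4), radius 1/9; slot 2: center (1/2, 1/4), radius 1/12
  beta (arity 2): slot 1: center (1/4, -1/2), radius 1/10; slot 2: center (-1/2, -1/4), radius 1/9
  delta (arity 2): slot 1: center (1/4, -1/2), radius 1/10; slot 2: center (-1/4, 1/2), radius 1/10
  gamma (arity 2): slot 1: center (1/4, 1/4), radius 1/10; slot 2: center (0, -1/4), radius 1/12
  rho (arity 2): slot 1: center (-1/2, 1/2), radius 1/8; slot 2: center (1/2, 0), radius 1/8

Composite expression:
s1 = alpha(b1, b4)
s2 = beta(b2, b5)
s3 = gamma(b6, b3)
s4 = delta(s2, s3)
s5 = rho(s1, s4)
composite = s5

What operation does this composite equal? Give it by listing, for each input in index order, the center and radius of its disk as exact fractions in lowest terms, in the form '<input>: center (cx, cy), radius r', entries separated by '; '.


Only the slot chain above each b matters under rho; compose those maps.
b1: after 2 affine steps, its disk has center (-15/32, 15/32), radius 1/72
b4: after 2 affine steps, its disk has center (-7/16, 17/32), radius 1/96
b2: after 3 affine steps, its disk has center (171/320, -11/160), radius 1/800
b5: after 3 affine steps, its disk has center (21/40, -21/320), radius 1/720
b6: after 3 affine steps, its disk has center (151/320, 21/320), radius 1/800
b3: after 3 affine steps, its disk has center (15/32, 19/320), radius 1/960

b1: center (-15/32, 15/32), radius 1/72; b2: center (171/320, -11/160), radius 1/800; b3: center (15/32, 19/320), radius 1/960; b4: center (-7/16, 17/32), radius 1/96; b5: center (21/40, -21/320), radius 1/720; b6: center (151/320, 21/320), radius 1/800


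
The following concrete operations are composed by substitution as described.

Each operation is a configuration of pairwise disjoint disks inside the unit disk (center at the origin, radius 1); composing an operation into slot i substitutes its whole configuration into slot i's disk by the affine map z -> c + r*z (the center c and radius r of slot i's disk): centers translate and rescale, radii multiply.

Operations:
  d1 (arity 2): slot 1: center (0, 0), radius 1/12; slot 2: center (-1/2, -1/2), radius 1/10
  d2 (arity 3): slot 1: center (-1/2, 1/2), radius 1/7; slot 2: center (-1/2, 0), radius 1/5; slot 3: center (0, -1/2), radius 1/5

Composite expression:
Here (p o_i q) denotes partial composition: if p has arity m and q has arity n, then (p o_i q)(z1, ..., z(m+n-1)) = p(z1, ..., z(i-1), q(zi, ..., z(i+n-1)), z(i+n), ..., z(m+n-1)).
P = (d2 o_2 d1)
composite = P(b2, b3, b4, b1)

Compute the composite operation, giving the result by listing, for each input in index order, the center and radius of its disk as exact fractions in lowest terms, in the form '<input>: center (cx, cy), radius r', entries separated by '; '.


b1: center (0, -1/2), radius 1/5; b2: center (-1/2, 1/2), radius 1/7; b3: center (-1/2, 0), radius 1/60; b4: center (-3/5, -1/10), radius 1/50

Follow each b-input down from d2: c' goes to c + r*c', radius to r*r'.
input b2: applying the 1 nested substitution gives center (-1/2, 1/2), radius 1/7
input b3: applying the 2 nested substitutions gives center (-1/2, 0), radius 1/60
input b4: applying the 2 nested substitutions gives center (-3/5, -1/10), radius 1/50
input b1: applying the 1 nested substitution gives center (0, -1/2), radius 1/5


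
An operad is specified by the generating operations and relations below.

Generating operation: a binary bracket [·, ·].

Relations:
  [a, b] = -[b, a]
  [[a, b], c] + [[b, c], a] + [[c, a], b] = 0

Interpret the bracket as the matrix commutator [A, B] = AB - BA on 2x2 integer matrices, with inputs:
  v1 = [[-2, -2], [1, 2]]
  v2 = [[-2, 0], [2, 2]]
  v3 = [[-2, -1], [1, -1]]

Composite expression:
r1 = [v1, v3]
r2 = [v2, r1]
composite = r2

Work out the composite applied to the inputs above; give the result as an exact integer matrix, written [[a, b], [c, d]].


[v1, v3] = [[-1, 2], [3, 1]]
[v2, [v1, v3]] = [[-4, -8], [8, 4]]

[[-4, -8], [8, 4]]


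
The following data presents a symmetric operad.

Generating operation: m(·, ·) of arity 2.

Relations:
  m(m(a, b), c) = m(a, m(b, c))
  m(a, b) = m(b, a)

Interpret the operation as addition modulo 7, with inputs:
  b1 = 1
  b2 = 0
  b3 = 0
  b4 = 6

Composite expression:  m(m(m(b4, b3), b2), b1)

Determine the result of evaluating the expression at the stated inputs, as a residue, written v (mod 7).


m(b4, b3) = 6
m(m(b4, b3), b2) = 6
m(m(m(b4, b3), b2), b1) = 0

0 (mod 7)


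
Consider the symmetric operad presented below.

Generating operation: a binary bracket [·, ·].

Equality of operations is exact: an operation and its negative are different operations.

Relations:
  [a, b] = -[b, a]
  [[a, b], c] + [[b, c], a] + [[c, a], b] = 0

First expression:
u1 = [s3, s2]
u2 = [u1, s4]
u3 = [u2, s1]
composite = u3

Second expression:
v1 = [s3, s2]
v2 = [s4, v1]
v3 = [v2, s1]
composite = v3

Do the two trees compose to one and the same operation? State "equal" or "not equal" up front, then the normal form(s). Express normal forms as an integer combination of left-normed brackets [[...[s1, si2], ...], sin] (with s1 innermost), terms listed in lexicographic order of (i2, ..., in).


not equal; first: [[[s1, s2], s3], s4] - [[[s1, s3], s2], s4] - [[[s1, s4], s2], s3] + [[[s1, s4], s3], s2]; second: -[[[s1, s2], s3], s4] + [[[s1, s3], s2], s4] + [[[s1, s4], s2], s3] - [[[s1, s4], s3], s2]

Reducing the first expression gives [[[s1, s2], s3], s4] - [[[s1, s3], s2], s4] - [[[s1, s4], s2], s3] + [[[s1, s4], s3], s2]
Reducing the second expression gives -[[[s1, s2], s3], s4] + [[[s1, s3], s2], s4] + [[[s1, s4], s2], s3] - [[[s1, s4], s3], s2]
Distinct normal forms: not equal.


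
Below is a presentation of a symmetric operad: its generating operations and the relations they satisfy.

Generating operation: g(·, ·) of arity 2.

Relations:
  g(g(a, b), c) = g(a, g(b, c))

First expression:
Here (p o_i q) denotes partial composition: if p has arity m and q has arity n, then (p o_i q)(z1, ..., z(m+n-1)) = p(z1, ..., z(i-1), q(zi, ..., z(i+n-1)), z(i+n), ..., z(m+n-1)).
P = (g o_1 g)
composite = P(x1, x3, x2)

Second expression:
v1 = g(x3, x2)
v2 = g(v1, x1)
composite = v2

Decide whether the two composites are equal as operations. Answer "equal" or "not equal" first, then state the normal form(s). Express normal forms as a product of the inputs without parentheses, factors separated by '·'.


In normal form, the first expression is x1 · x3 · x2
In normal form, the second expression is x3 · x2 · x1
The forms do not match — not equal.

not equal; the first gives x1 · x3 · x2 and the second x3 · x2 · x1


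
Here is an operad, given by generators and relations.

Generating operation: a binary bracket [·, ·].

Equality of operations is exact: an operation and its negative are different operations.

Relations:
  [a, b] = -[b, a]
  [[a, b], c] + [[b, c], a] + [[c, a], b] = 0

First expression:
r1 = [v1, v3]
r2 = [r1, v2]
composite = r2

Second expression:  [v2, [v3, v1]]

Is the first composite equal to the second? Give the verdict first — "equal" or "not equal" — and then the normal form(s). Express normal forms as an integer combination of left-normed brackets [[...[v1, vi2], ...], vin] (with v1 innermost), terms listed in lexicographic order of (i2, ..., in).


The first composite normalizes to [[v1, v3], v2]
The second composite normalizes to [[v1, v3], v2]
Identical normal forms: equal.

equal; both compose to [[v1, v3], v2]


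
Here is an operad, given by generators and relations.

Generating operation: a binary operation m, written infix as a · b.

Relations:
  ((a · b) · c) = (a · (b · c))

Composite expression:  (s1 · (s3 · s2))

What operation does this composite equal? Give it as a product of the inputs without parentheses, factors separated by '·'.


The m-tree's shape is irrelevant; the s-reading-order decides.
(s3 · s2) linearizes to s3 · s2
(s1 · (s3 · s2)) linearizes to s1 · s3 · s2

s1 · s3 · s2


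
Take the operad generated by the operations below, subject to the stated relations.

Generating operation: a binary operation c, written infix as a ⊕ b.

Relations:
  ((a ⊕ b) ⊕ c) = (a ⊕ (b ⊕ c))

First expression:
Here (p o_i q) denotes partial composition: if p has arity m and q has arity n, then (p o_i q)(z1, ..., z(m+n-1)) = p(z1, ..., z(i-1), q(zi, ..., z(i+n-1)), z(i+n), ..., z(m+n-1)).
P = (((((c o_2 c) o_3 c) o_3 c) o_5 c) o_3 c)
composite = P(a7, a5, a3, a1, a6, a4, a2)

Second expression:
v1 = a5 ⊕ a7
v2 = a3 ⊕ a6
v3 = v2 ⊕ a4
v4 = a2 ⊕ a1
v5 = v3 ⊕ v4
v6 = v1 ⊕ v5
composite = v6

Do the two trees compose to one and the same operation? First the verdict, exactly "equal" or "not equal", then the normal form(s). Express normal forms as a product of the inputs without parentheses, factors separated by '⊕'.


not equal; first: a7 ⊕ a5 ⊕ a3 ⊕ a1 ⊕ a6 ⊕ a4 ⊕ a2; second: a5 ⊕ a7 ⊕ a3 ⊕ a6 ⊕ a4 ⊕ a2 ⊕ a1

The first expression reduces to a7 ⊕ a5 ⊕ a3 ⊕ a1 ⊕ a6 ⊕ a4 ⊕ a2
The second expression reduces to a5 ⊕ a7 ⊕ a3 ⊕ a6 ⊕ a4 ⊕ a2 ⊕ a1
Different reductions; not equal.


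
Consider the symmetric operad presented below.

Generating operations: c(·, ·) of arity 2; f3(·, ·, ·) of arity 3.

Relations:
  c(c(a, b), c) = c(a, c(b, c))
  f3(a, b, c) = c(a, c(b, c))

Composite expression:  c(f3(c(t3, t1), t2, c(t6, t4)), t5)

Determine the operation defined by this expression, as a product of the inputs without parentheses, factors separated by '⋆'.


t3 ⋆ t1 ⋆ t2 ⋆ t6 ⋆ t4 ⋆ t5


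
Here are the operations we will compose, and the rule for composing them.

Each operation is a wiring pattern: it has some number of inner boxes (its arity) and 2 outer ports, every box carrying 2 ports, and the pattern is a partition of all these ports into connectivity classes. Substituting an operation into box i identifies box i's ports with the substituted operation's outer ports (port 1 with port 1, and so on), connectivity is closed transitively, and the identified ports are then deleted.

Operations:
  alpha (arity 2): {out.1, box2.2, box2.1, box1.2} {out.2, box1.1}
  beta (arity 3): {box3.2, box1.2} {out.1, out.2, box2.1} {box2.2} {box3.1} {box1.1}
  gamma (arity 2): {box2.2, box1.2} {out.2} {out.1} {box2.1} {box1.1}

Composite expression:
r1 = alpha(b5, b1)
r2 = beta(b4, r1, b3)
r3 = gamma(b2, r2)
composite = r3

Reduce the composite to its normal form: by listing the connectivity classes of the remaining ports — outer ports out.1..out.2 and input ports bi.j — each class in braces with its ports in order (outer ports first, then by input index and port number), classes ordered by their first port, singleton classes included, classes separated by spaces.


After gluing at gamma, chains via deleted ports link the b-ports.
alpha over (b5, b1) gives {out.1, b1.1, b1.2, b5.2} {out.2, b5.1}, out.j being that stage's outer ports
beta over (b4, b5, b1, b3) gives {out.1, out.2, b1.1, b1.2, b5.2} {b3.1} {b3.2, b4.2} {b4.1} {b5.1}, out.j being that stage's outer ports
gamma over (b2, b4, b5, b1, b3) gives {out.1} {out.2} {b1.1, b1.2, b2.2, b5.2} {b2.1} {b3.1} {b3.2, b4.2} {b4.1} {b5.1}, out.j being that stage's outer ports

{out.1} {out.2} {b1.1, b1.2, b2.2, b5.2} {b2.1} {b3.1} {b3.2, b4.2} {b4.1} {b5.1}


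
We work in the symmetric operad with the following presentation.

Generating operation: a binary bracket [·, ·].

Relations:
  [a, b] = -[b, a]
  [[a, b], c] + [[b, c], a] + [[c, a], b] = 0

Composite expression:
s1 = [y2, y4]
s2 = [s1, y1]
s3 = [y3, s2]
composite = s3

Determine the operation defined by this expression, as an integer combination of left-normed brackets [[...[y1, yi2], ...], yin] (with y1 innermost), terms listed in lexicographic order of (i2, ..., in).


[[[y1, y2], y4], y3] - [[[y1, y4], y2], y3]

Left-normed coefficients sit on the y1-initial expansion words.
Composite bracket: [y3, [[y2, y4], y1]]
Applying ab - ba throughout gives 8 signed words (2^3 = 8).
The y1-initial words carry the normal form:
  word y1y2y4y3 has sign +1, contributing +[[[y1, y2], y4], y3]
  word y1y4y2y3 has sign -1, contributing -[[[y1, y4], y2], y3]


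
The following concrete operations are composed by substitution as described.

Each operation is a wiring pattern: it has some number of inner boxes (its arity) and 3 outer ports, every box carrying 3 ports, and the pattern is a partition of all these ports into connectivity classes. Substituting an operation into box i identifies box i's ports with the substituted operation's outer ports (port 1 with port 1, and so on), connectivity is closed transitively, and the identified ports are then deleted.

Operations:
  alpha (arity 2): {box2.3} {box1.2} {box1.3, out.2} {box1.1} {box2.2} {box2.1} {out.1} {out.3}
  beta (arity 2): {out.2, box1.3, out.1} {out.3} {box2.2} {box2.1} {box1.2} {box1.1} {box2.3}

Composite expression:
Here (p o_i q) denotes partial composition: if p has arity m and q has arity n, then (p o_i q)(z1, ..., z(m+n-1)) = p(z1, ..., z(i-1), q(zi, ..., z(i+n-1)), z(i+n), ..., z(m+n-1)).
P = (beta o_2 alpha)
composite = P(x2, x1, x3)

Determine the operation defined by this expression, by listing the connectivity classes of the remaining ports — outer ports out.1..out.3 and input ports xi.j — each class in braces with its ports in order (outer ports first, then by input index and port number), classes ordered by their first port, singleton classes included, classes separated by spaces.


{out.1, out.2, x2.3} {out.3} {x1.1} {x1.2} {x1.3} {x2.1} {x2.2} {x3.1} {x3.2} {x3.3}


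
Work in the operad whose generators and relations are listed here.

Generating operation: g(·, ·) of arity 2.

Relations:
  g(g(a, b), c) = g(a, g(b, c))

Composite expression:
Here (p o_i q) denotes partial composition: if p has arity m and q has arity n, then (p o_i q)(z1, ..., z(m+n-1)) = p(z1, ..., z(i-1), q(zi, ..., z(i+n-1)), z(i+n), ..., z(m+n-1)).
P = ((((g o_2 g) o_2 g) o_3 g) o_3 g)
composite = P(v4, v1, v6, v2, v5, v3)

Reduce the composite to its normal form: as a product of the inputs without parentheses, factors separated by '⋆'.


v4 ⋆ v1 ⋆ v6 ⋆ v2 ⋆ v5 ⋆ v3

All parenthesizations of g agree; list the v-inputs left to right.
g(v6, v2) linearizes to v6 ⋆ v2
g(g(v6, v2), v5) linearizes to v6 ⋆ v2 ⋆ v5
g(v1, g(g(v6, v2), v5)) linearizes to v1 ⋆ v6 ⋆ v2 ⋆ v5
g(g(v1, g(g(v6, v2), v5)), v3) linearizes to v1 ⋆ v6 ⋆ v2 ⋆ v5 ⋆ v3
g(v4, g(g(v1, g(g(v6, v2), v5)), v3)) linearizes to v4 ⋆ v1 ⋆ v6 ⋆ v2 ⋆ v5 ⋆ v3


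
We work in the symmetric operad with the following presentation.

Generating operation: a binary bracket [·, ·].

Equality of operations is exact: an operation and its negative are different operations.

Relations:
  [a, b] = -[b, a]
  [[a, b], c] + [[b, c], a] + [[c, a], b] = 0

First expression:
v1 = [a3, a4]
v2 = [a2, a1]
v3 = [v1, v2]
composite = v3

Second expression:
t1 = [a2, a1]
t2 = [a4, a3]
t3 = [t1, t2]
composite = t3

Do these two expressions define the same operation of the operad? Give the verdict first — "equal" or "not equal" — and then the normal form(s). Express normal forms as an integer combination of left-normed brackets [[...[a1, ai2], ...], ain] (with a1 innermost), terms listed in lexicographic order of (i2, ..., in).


equal; both compose to [[[a1, a2], a3], a4] - [[[a1, a2], a4], a3]

The first composite normalizes to [[[a1, a2], a3], a4] - [[[a1, a2], a4], a3]
The second composite normalizes to [[[a1, a2], a3], a4] - [[[a1, a2], a4], a3]
The forms coincide; equal.


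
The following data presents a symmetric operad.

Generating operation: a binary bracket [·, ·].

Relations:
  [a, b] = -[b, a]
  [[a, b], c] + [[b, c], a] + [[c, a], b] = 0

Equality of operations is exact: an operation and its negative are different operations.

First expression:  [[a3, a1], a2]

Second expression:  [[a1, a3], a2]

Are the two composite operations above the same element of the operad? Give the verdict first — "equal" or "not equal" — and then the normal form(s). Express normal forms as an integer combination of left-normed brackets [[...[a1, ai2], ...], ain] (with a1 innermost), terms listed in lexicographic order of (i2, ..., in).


not equal; the first gives -[[a1, a3], a2] and the second [[a1, a3], a2]

The first expression, normalized: -[[a1, a3], a2]
The second expression, normalized: [[a1, a3], a2]
The normal forms differ: not equal.


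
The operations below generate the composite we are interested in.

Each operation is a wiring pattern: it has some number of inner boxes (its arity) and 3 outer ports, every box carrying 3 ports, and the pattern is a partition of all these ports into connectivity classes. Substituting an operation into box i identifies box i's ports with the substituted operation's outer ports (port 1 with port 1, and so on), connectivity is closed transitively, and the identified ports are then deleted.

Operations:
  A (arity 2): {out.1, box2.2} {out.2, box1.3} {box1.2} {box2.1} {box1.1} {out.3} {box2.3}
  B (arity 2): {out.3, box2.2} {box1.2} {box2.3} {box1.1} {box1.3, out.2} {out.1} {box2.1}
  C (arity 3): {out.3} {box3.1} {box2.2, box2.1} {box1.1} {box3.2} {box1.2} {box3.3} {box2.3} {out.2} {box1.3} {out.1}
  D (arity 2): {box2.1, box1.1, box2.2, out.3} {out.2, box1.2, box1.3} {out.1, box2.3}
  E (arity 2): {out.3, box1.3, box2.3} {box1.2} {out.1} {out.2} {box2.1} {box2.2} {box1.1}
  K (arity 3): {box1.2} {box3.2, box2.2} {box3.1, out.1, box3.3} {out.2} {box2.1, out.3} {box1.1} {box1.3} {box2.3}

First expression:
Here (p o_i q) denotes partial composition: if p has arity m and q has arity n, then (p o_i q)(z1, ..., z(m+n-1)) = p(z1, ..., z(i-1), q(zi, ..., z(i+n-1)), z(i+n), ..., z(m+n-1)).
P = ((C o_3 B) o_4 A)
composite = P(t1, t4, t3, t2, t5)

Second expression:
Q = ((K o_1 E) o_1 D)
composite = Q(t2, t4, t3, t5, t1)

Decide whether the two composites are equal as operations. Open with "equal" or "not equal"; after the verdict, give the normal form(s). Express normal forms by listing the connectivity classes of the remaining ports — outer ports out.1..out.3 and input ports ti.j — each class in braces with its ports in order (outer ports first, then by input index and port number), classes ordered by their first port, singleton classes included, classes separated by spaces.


not equal: they reduce to {out.1} {out.2} {out.3} {t1.1} {t1.2} {t1.3} {t2.1} {t2.2} {t2.3} {t3.1} {t3.2} {t3.3} {t4.1, t4.2} {t4.3} {t5.1} {t5.2} {t5.3} and {out.1, t1.1, t1.3} {out.2} {out.3, t5.1} {t1.2, t5.2} {t2.1, t3.3, t4.1, t4.2} {t2.2, t2.3} {t3.1} {t3.2} {t4.3} {t5.3}

In normal form, the first expression is {out.1} {out.2} {out.3} {t1.1} {t1.2} {t1.3} {t2.1} {t2.2} {t2.3} {t3.1} {t3.2} {t3.3} {t4.1, t4.2} {t4.3} {t5.1} {t5.2} {t5.3}
In normal form, the second expression is {out.1, t1.1, t1.3} {out.2} {out.3, t5.1} {t1.2, t5.2} {t2.1, t3.3, t4.1, t4.2} {t2.2, t2.3} {t3.1} {t3.2} {t4.3} {t5.3}
They disagree, so not equal.


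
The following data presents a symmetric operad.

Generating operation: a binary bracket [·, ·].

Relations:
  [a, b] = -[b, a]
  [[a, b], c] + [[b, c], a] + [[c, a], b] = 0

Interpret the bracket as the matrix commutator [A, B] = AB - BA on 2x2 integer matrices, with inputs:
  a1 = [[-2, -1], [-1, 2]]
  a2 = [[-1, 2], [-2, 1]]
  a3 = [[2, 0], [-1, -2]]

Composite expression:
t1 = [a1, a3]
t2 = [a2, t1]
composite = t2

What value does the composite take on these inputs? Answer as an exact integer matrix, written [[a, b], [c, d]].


[[-8, -12], [-20, 8]]

[a1, a3] = [[1, 4], [-8, -1]]
[a2, [a1, a3]] = [[-8, -12], [-20, 8]]


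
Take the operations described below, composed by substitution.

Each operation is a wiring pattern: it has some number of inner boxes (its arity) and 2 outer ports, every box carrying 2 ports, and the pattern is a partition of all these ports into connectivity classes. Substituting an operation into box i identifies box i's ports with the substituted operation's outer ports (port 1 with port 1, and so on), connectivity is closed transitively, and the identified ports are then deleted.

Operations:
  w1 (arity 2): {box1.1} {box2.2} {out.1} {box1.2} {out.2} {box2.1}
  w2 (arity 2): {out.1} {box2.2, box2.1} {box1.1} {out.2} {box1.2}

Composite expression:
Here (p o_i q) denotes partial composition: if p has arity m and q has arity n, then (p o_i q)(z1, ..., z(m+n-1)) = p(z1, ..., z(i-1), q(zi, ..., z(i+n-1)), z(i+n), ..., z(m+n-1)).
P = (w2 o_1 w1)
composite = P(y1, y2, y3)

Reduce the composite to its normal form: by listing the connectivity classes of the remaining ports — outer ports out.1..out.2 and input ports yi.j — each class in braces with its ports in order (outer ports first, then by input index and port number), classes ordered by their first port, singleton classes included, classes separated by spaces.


After gluing at w2, chains via deleted ports link the y-ports.
the subtree at w1 composes to {out.1} {out.2} {y1.1} {y1.2} {y2.1} {y2.2} on (y1, y2); out.j = own outer ports
the subtree at w2 composes to {out.1} {out.2} {y1.1} {y1.2} {y2.1} {y2.2} {y3.1, y3.2} on (y1, y2, y3); out.j = own outer ports

{out.1} {out.2} {y1.1} {y1.2} {y2.1} {y2.2} {y3.1, y3.2}


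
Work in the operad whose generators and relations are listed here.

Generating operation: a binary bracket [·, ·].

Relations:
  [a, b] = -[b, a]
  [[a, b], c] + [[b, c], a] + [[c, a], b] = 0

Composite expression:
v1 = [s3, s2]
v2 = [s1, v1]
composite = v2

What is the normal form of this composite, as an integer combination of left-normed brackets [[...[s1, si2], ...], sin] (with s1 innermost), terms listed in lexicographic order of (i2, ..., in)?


-[[s1, s2], s3] + [[s1, s3], s2]

Antisymmetry and Jacobi reduce to s1-anchored left-normed brackets.
Composite bracket: [s1, [s3, s2]]
Applying ab - ba throughout gives 4 signed words (2^2 = 4).
The s1-initial words carry the normal form:
  sign of s1s2s3 is -1, so it contributes -[[s1, s2], s3]
  sign of s1s3s2 is +1, so it contributes +[[s1, s3], s2]


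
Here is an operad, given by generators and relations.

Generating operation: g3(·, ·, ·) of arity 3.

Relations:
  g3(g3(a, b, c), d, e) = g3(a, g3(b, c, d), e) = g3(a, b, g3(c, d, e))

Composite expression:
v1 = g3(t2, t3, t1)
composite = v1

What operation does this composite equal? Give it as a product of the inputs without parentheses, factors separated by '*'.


Under associativity of g3, the answer is the t's in reading order.
g3(t2, t3, t1) flattens to t2 * t3 * t1

t2 * t3 * t1


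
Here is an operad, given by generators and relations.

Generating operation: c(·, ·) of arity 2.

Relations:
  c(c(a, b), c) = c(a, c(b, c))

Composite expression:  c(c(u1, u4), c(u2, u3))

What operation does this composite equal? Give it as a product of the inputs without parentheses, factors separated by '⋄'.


u1 ⋄ u4 ⋄ u2 ⋄ u3

Associativity of c dissolves the nesting; only the u-input order survives.
c(u1, u4) collapses to u1 ⋄ u4
c(u2, u3) collapses to u2 ⋄ u3
c(c(u1, u4), c(u2, u3)) collapses to u1 ⋄ u4 ⋄ u2 ⋄ u3


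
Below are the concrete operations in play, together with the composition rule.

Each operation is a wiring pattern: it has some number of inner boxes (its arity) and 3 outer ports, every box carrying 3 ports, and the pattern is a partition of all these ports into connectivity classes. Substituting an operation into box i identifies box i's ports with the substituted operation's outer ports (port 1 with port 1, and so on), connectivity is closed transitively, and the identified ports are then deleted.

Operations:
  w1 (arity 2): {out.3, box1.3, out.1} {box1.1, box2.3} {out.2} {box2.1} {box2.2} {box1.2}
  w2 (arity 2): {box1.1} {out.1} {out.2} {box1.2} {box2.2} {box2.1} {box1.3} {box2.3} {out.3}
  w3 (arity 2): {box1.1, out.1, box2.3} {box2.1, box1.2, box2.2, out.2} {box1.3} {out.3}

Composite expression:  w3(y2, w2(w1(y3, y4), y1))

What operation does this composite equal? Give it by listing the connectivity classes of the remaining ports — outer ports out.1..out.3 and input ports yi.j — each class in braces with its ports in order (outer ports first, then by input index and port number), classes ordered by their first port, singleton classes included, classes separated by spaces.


Two ports join when wires chain via w3-identified ports.
stage w1: inputs (y3, y4), connectivity {out.1, out.3, y3.3} {out.2} {y3.1, y4.3} {y3.2} {y4.1} {y4.2}, out.j its boundary
stage w2: inputs (y3, y4, y1), connectivity {out.1} {out.2} {out.3} {y1.1} {y1.2} {y1.3} {y3.1, y4.3} {y3.2} {y3.3} {y4.1} {y4.2}, out.j its boundary
stage w3: inputs (y2, y3, y4, y1), connectivity {out.1, y2.1} {out.2, y2.2} {out.3} {y1.1} {y1.2} {y1.3} {y2.3} {y3.1, y4.3} {y3.2} {y3.3} {y4.1} {y4.2}, out.j its boundary

{out.1, y2.1} {out.2, y2.2} {out.3} {y1.1} {y1.2} {y1.3} {y2.3} {y3.1, y4.3} {y3.2} {y3.3} {y4.1} {y4.2}


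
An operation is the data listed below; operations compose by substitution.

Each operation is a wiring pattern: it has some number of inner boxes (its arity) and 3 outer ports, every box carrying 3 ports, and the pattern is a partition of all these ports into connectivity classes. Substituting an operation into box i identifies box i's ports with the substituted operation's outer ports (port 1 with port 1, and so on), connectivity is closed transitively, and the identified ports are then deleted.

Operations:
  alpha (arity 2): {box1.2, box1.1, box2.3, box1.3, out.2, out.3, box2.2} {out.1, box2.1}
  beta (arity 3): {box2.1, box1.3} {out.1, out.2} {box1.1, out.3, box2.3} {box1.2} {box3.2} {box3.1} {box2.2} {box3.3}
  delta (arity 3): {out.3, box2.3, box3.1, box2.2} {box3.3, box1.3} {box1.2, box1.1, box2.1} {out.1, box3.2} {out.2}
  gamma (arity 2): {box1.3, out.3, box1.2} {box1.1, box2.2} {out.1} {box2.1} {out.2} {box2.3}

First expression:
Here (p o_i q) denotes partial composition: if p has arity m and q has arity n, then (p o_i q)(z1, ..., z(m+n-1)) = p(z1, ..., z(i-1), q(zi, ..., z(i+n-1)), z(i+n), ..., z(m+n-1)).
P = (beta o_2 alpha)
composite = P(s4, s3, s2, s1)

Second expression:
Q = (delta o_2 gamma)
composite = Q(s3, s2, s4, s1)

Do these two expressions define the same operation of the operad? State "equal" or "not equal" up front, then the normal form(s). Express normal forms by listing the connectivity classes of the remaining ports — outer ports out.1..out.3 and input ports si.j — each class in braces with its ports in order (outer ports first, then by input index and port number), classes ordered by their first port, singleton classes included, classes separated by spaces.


not equal — first {out.1, out.2} {out.3, s2.2, s2.3, s3.1, s3.2, s3.3, s4.1} {s1.1} {s1.2} {s1.3} {s2.1, s4.3} {s4.2}, second {out.1, s1.2} {out.2} {out.3, s1.1, s2.2, s2.3} {s1.3, s3.3} {s2.1, s4.2} {s3.1, s3.2} {s4.1} {s4.3}

The first expression, normalized: {out.1, out.2} {out.3, s2.2, s2.3, s3.1, s3.2, s3.3, s4.1} {s1.1} {s1.2} {s1.3} {s2.1, s4.3} {s4.2}
The second expression, normalized: {out.1, s1.2} {out.2} {out.3, s1.1, s2.2, s2.3} {s1.3, s3.3} {s2.1, s4.2} {s3.1, s3.2} {s4.1} {s4.3}
The normal forms differ: not equal.


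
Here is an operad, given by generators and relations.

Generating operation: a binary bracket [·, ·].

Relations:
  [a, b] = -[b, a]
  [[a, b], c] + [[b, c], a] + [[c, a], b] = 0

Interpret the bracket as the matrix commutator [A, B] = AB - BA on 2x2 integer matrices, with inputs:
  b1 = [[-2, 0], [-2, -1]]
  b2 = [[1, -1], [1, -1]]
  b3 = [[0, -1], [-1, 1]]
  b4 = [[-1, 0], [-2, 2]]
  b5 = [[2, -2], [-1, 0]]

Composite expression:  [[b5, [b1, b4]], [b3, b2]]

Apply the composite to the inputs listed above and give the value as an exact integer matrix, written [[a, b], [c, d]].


[[24, -48], [16, -24]]

[b1, b4] = [[0, 0], [4, 0]]
[b5, [b1, b4]] = [[-8, 0], [-8, 8]]
[b3, b2] = [[-2, 3], [-1, 2]]
[[b5, [b1, b4]], [b3, b2]] = [[24, -48], [16, -24]]


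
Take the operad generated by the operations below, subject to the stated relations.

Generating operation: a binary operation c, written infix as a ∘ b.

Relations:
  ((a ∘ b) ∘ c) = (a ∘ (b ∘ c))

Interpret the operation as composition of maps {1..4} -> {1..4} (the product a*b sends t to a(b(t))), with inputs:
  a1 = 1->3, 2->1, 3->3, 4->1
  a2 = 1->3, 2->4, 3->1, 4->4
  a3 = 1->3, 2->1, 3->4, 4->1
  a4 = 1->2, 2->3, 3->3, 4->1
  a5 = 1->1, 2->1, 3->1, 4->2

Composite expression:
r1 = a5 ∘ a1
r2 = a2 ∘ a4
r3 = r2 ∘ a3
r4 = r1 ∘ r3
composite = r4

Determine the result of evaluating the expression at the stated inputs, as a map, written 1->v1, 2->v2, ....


1->1, 2->1, 3->1, 4->1


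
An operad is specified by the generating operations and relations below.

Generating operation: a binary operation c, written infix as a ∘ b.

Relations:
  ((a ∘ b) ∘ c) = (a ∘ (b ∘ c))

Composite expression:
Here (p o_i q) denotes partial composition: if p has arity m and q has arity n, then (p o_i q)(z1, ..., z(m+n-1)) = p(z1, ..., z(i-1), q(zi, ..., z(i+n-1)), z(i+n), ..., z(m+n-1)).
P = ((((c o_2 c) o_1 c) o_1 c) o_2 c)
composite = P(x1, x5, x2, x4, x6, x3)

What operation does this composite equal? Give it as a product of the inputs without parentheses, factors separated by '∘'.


x1 ∘ x5 ∘ x2 ∘ x4 ∘ x6 ∘ x3

The c-tree's shape is irrelevant; the x-reading-order decides.
(x5 ∘ x2) flattens to x5 ∘ x2
(x1 ∘ (x5 ∘ x2)) flattens to x1 ∘ x5 ∘ x2
((x1 ∘ (x5 ∘ x2)) ∘ x4) flattens to x1 ∘ x5 ∘ x2 ∘ x4
(x6 ∘ x3) flattens to x6 ∘ x3
(((x1 ∘ (x5 ∘ x2)) ∘ x4) ∘ (x6 ∘ x3)) flattens to x1 ∘ x5 ∘ x2 ∘ x4 ∘ x6 ∘ x3


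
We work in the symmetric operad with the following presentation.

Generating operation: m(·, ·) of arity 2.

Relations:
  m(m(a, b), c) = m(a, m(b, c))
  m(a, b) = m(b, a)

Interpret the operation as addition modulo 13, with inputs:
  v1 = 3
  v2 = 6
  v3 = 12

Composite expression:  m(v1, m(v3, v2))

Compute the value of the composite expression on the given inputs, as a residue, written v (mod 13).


m(v3, v2) = 5
m(v1, m(v3, v2)) = 8

8 (mod 13)


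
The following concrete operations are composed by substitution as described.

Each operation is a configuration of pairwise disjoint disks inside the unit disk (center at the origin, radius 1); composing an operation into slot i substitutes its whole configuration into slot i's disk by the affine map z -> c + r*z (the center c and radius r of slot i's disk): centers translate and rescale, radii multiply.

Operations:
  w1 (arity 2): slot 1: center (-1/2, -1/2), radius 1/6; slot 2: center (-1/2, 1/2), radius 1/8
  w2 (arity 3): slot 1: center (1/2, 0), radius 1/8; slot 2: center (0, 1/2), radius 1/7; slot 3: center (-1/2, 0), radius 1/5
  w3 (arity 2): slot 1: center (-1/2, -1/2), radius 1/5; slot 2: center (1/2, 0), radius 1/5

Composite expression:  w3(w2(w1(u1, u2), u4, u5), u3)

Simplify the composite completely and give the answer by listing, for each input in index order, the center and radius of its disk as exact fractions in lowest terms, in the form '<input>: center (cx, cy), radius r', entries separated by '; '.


u1: center (-33/80, -41/80), radius 1/240; u2: center (-33/80, -39/80), radius 1/320; u3: center (1/2, 0), radius 1/5; u4: center (-1/2, -2/5), radius 1/35; u5: center (-3/5, -1/2), radius 1/25

Only the slot chain above each u matters under w3; compose those maps.
u1 passes through 3 substitutions, ending at center (-33/80, -41/80), radius 1/240
u2 passes through 3 substitutions, ending at center (-33/80, -39/80), radius 1/320
u4 passes through 2 substitutions, ending at center (-1/2, -2/5), radius 1/35
u5 passes through 2 substitutions, ending at center (-3/5, -1/2), radius 1/25
u3 passes through 1 substitution, ending at center (1/2, 0), radius 1/5


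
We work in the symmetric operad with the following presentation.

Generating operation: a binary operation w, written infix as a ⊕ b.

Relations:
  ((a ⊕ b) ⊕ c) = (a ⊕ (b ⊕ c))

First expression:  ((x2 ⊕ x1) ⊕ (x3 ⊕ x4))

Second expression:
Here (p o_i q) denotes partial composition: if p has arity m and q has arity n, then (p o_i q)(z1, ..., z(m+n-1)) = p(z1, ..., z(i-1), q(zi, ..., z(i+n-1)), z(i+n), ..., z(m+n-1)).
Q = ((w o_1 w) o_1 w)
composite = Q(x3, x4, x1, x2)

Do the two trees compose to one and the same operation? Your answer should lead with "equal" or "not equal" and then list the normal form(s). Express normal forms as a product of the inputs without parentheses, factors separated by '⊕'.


not equal — first x2 ⊕ x1 ⊕ x3 ⊕ x4, second x3 ⊕ x4 ⊕ x1 ⊕ x2


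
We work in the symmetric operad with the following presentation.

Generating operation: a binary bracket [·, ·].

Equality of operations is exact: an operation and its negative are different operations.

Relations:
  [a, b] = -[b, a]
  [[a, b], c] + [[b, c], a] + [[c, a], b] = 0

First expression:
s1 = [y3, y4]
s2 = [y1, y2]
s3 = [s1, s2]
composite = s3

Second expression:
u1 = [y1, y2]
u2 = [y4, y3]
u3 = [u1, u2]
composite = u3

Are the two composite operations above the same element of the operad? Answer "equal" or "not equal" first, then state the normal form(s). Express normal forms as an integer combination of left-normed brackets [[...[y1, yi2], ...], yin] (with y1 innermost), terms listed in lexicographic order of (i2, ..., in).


The first expression reduces to -[[[y1, y2], y3], y4] + [[[y1, y2], y4], y3]
The second expression reduces to -[[[y1, y2], y3], y4] + [[[y1, y2], y4], y3]
The forms coincide; equal.

equal; the common form is -[[[y1, y2], y3], y4] + [[[y1, y2], y4], y3]
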